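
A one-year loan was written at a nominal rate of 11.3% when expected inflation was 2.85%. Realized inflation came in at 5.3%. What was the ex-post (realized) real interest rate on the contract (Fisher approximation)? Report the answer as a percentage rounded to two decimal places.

Ex-post: 11.3% − 5.3% = 6.000%
So the realized real rate is 6.00%.

6.00%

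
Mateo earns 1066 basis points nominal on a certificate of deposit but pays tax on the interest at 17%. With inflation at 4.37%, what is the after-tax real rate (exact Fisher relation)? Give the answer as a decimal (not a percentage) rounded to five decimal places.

After-tax nominal return = 10.66% × (1 − 0.17) = 8.8478%.
1 + r = 1.088478 / 1.04370 = 1.042903
After-tax real rate = 1.042903 − 1 → 0.04290.

0.04290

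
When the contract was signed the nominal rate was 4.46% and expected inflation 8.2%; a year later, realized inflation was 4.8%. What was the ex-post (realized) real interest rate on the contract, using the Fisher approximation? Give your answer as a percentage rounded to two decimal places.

Ex-post: 4.46% − 4.8% = -0.340%
So the realized real rate is -0.34%.

-0.34%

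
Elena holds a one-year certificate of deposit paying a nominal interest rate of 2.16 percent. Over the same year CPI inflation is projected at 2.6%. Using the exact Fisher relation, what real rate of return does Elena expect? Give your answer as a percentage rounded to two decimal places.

-0.43%

By the Fisher relation, 1 + r = (1 + i)/(1 + π).
1 + r = 1.02160 / 1.02600 = 0.995712
r = 0.995712 − 1 = -0.4288%, i.e. -0.43%.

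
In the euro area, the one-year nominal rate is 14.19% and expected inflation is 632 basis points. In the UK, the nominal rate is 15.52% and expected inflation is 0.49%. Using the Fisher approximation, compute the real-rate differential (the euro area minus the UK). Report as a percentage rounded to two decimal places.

The euro area: 14.19% − 6.32% = 7.870%
The UK: 15.52% − 0.49% = 15.030%
Differential = -7.160% → -7.16%.

-7.16%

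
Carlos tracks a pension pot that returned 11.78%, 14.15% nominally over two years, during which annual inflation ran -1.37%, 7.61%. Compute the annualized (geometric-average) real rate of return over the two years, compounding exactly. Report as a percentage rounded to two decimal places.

9.65%

Nominal growth factor = 1.1178 × 1.1415 = 1.27596870
Price-level growth factor = 0.9863 × 1.0761 = 1.06135743
Real growth factor = 1.27596870 / 1.06135743 = 1.20220452
Annualized real rate = 1.20220452^(1/2) − 1 = 9.6451% → 9.65%.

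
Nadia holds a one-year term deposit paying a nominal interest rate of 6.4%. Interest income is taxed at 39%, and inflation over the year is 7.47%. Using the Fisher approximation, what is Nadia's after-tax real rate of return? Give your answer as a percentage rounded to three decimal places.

After-tax nominal return = 6.4% × (1 − 0.39) = 3.9040%.
r ≈ 3.9040% − 7.47% → -3.566%.

-3.566%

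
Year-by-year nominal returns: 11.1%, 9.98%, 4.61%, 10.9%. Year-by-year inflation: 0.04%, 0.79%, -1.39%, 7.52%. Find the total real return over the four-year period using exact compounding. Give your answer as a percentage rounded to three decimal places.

32.596%

Compound the nominal returns: 1.1110 × 1.0998 × 1.0461 × 1.1090 = 1.417531.
Compound inflation: 1.0004 × 1.0079 × 0.9861 × 1.0752 = 1.069058.
Deflate: 1.417531 / 1.069058 = 1.325962.
Total real return = 1.325962 − 1 → 32.596%.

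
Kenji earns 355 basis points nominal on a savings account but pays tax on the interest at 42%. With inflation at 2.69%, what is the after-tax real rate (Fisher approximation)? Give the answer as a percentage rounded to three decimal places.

After-tax nominal return = 3.55% × (1 − 0.42) = 2.0590%.
r ≈ 2.0590% − 2.69% → -0.631%.

-0.631%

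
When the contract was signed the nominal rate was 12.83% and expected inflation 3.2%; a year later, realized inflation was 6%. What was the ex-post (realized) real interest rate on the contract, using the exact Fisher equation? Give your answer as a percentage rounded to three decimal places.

6.443%

Ex-post: (1 + 0.1283)/(1 + 0.0600) − 1 = 6.4434%
So the realized real rate is 6.443%.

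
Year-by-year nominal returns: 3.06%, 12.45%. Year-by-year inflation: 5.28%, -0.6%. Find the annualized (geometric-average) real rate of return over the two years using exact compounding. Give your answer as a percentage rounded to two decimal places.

Compound the nominal returns: 1.0306 × 1.1245 = 1.15890970.
Compound inflation: 1.0528 × 0.9940 = 1.04648320.
Deflate: 1.15890970 / 1.04648320 = 1.10743269.
Annualized real rate = 1.10743269^(1/2) − 1 = 5.2346% → 5.23%.

5.23%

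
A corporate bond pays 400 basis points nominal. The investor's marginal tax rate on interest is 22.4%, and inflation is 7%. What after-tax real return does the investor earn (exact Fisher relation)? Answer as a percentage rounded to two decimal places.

After-tax nominal return = 4% × (1 − 0.224) = 3.1040%.
1 + r = 1.03104 / 1.07000 = 0.963589
After-tax real rate = 0.963589 − 1 → -3.64%.

-3.64%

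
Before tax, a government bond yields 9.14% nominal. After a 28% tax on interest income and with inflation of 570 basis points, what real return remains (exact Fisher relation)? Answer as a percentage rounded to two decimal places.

After-tax nominal return = 9.14% × (1 − 0.28) = 6.5808%.
1 + r = 1.065808 / 1.05700 = 1.008333
After-tax real rate = 1.008333 − 1 → 0.83%.

0.83%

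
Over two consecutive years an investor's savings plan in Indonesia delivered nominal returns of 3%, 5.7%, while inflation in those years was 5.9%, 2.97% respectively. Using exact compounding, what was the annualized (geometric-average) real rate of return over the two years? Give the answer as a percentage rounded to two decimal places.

-0.08%

Nominal growth factor = 1.0300 × 1.0570 = 1.08871000
Price-level growth factor = 1.0590 × 1.0297 = 1.09045230
Real growth factor = 1.08871000 / 1.09045230 = 0.99840222
Annualized real rate = 0.99840222^(1/2) − 1 = -0.0799% → -0.08%.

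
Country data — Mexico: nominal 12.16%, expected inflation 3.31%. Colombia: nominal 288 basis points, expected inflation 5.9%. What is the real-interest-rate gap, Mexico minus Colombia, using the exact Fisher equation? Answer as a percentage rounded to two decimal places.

11.42%

Mexico: (1 + 0.1216)/(1 + 0.0331) − 1 = 8.5665%
Colombia: (1 + 0.0288)/(1 + 0.0590) − 1 = -2.8517%
Differential = 8.5665% − (-2.8517%) = 11.4182% → 11.42%.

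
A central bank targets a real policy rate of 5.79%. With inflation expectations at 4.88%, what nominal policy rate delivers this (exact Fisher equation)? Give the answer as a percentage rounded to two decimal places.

10.95%

(1 + i) = (1 + r)(1 + π) = 1.05790 × 1.04880 = 1.10952552
i = 1.10952552 − 1, so the required nominal rate is 10.95%.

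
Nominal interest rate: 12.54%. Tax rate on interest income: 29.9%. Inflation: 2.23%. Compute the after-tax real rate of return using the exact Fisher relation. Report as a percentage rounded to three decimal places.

6.417%

After-tax nominal return = 12.54% × (1 − 0.299) = 8.79054%.
1 + r = 1.0879054 / 1.02230 = 1.064174
After-tax real rate = 1.064174 − 1 → 6.417%.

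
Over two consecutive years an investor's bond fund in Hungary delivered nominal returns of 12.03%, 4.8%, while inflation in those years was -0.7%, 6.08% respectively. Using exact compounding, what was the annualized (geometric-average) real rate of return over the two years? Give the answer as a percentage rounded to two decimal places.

Nominal growth factor = 1.1203 × 1.0480 = 1.17407440
Price-level growth factor = 0.9930 × 1.0608 = 1.05337440
Real growth factor = 1.17407440 / 1.05337440 = 1.11458414
Annualized real rate = 1.11458414^(1/2) − 1 = 5.5739% → 5.57%.

5.57%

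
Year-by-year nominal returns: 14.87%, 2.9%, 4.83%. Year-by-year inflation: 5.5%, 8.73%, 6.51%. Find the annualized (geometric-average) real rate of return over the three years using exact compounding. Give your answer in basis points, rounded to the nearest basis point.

47 basis points

Nominal growth factor = 1.1487 × 1.0290 × 1.0483 = 1.23910349
Price-level growth factor = 1.0550 × 1.0873 × 1.0651 = 1.22177781
Real growth factor = 1.23910349 / 1.22177781 = 1.01418072
Annualized real rate = 1.01418072^(1/3) − 1 = 0.4705% → 47 basis points.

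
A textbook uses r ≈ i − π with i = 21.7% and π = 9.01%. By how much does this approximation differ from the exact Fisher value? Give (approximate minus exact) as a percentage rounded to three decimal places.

Approximate: r ≈ 21.700% − 9.010% = 12.6900%
Exact: (1 + 0.2170)/(1 + 0.0901) − 1 = 11.6411%
Error = 12.6900% − 11.6411% = 1.0489% → 1.049%.

1.049%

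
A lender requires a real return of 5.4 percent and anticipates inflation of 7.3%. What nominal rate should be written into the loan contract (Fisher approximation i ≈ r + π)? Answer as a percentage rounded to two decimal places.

i ≈ r + π = 5.4% + 7.3% = 12.70%.

12.70%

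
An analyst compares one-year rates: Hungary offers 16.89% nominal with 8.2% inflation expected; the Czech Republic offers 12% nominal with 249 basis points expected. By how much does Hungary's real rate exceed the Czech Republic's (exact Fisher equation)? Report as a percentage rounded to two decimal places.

Hungary: (1 + 0.1689)/(1 + 0.0820) − 1 = 8.0314%
The Czech Republic: (1 + 0.1200)/(1 + 0.0249) − 1 = 9.2790%
Differential = 8.0314% − 9.2790% = -1.2475% → -1.25%.

-1.25%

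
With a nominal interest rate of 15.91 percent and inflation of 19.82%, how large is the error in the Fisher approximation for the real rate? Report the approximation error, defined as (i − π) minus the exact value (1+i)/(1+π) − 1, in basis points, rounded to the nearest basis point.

Approximate: r ≈ 15.910% − 19.820% = -3.9100%
Exact: (1 + 0.1591)/(1 + 0.1982) − 1 = -3.2632%
Error = -3.9100% − (-3.2632%) = -0.6468% → -65 basis points.

-65 basis points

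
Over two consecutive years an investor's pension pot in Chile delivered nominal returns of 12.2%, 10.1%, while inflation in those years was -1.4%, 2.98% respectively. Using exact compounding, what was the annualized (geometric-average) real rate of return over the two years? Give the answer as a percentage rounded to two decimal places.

10.30%

Nominal growth factor = 1.1220 × 1.1010 = 1.23532200
Price-level growth factor = 0.9860 × 1.0298 = 1.01538280
Real growth factor = 1.23532200 / 1.01538280 = 1.21660718
Annualized real rate = 1.21660718^(1/2) − 1 = 10.2999% → 10.30%.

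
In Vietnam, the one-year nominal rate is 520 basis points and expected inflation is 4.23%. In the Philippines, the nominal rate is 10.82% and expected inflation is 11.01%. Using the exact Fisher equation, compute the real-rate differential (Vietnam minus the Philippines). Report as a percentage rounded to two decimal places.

1.10%

Vietnam: (1 + 0.0520)/(1 + 0.0423) − 1 = 0.9306%
The Philippines: (1 + 0.1082)/(1 + 0.1101) − 1 = -0.1712%
Differential = 0.9306% − (-0.1712%) = 1.1018% → 1.10%.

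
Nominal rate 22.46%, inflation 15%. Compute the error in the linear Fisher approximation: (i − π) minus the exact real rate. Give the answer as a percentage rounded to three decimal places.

0.973%

Approximate: r ≈ 22.460% − 15.000% = 7.4600%
Exact: (1 + 0.2246)/(1 + 0.1500) − 1 = 6.4870%
Error = 7.4600% − 6.4870% = 0.9730% → 0.973%.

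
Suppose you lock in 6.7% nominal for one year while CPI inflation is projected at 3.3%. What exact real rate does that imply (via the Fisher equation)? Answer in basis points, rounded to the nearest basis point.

329 basis points

By the Fisher equation, 1 + r = (1 + i)/(1 + π).
1 + r = 1.06700 / 1.03300 = 1.032914
r = 1.032914 − 1 = 3.2914%, i.e. 329 basis points.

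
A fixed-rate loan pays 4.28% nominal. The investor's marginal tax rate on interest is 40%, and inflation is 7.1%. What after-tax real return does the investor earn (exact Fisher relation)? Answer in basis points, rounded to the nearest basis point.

-423 basis points

After-tax nominal return = 4.28% × (1 − 0.4) = 2.5680%.
1 + r = 1.02568 / 1.07100 = 0.957684
After-tax real rate = 0.957684 − 1 → -423 basis points.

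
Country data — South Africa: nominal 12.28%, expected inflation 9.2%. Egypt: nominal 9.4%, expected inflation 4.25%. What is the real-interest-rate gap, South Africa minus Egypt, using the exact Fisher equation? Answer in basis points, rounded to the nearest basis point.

-212 basis points

South Africa: (1 + 0.1228)/(1 + 0.0920) − 1 = 2.8205%
Egypt: (1 + 0.0940)/(1 + 0.0425) − 1 = 4.9400%
Differential = 2.8205% − 4.9400% = -2.1195% → -212 basis points.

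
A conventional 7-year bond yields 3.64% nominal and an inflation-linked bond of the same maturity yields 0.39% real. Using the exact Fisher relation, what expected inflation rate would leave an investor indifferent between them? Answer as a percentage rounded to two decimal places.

3.24%

(1 + π) = (1 + i)/(1 + r) = 1.03640 / 1.00390 = 1.032374
Break-even inflation = 1.032374 − 1 → 3.24%.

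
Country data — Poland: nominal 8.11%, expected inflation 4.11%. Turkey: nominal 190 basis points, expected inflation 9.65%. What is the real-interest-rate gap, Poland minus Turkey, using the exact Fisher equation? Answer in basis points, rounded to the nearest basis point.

Poland: (1 + 0.0811)/(1 + 0.0411) − 1 = 3.8421%
Turkey: (1 + 0.0190)/(1 + 0.0965) − 1 = -7.0679%
Differential = 3.8421% − (-7.0679%) = 10.9100% → 1091 basis points.

1091 basis points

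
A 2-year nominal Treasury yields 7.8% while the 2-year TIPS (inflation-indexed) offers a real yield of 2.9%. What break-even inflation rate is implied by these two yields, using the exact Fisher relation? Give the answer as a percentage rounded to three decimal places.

4.762%

(1 + π) = (1 + i)/(1 + r) = 1.07800 / 1.02900 = 1.047619
Break-even inflation = 1.047619 − 1 → 4.762%.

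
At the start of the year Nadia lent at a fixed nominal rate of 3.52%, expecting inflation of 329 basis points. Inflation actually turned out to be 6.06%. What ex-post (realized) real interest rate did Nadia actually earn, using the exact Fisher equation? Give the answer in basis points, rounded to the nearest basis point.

-239 basis points

Ex-post: (1 + 0.0352)/(1 + 0.0606) − 1 = -2.3949%
So the realized real rate is -239 basis points.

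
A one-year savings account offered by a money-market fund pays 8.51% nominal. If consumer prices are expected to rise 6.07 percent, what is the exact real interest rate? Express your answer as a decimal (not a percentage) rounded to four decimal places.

1 + r = 1.08510 / 1.06070 = 1.023004
r = 1.023004 − 1 = 2.3004%, i.e. 0.0230.

0.0230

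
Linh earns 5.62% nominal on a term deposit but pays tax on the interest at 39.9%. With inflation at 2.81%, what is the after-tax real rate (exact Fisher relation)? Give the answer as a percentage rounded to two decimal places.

After-tax nominal return = 5.62% × (1 − 0.399) = 3.37762%.
1 + r = 1.0337762 / 1.02810 = 1.005521
After-tax real rate = 1.005521 − 1 → 0.55%.

0.55%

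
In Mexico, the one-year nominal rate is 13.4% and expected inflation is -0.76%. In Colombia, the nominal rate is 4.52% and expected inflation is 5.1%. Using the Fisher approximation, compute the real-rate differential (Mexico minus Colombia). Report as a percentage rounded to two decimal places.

14.74%

Mexico: 13.4% − (-0.76%) = 14.160%
Colombia: 4.52% − 5.1% = -0.580%
Differential = 14.740% → 14.74%.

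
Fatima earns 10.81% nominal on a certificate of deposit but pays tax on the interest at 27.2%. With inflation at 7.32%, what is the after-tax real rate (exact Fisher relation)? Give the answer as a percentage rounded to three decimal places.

0.512%

After-tax nominal return = 10.81% × (1 − 0.272) = 7.86968%.
1 + r = 1.0786968 / 1.07320 = 1.005122
After-tax real rate = 1.005122 − 1 → 0.512%.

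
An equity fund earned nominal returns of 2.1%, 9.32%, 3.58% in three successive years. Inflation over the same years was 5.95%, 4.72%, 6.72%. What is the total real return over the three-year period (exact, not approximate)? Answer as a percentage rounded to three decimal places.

Nominal growth factor = 1.0210 × 1.0932 × 1.0358 = 1.156116
Price-level growth factor = 1.0595 × 1.0472 × 1.0672 = 1.184067
Real growth factor = 1.156116 / 1.184067 = 0.976393
Total real return = 0.976393 − 1 → -2.361%.

-2.361%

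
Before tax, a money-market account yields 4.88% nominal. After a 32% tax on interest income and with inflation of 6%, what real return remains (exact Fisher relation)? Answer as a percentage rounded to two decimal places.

After-tax nominal return = 4.88% × (1 − 0.32) = 3.3184%.
1 + r = 1.033184 / 1.06000 = 0.974702
After-tax real rate = 0.974702 − 1 → -2.53%.

-2.53%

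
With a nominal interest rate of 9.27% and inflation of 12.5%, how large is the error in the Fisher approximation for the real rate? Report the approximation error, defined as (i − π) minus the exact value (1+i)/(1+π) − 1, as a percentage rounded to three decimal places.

Approximate: r ≈ 9.270% − 12.500% = -3.2300%
Exact: (1 + 0.0927)/(1 + 0.1250) − 1 = -2.8711%
Error = -3.2300% − (-2.8711%) = -0.3589% → -0.359%.

-0.359%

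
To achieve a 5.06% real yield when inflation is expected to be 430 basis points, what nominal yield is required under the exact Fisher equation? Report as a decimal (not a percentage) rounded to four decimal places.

(1 + i) = (1 + r)(1 + π) = 1.05060 × 1.04300 = 1.0957758
i = 1.0957758 − 1, so the required nominal rate is 0.0958.

0.0958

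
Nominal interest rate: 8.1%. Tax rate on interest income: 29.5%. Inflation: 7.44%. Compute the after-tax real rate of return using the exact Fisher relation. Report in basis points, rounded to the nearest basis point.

After-tax nominal return = 8.1% × (1 − 0.295) = 5.7105%.
1 + r = 1.057105 / 1.07440 = 0.983903
After-tax real rate = 0.983903 − 1 → -161 basis points.

-161 basis points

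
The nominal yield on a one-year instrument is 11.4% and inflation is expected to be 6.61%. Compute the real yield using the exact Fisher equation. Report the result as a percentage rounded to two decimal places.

By the Fisher identity, 1 + r = (1 + i)/(1 + π).
1 + r = 1.11400 / 1.06610 = 1.044930
r = 1.044930 − 1 = 4.4930%, i.e. 4.49%.

4.49%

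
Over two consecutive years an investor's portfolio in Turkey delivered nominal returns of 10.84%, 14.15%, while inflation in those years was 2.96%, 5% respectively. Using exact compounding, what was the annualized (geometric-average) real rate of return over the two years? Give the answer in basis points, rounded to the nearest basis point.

818 basis points

Compound the nominal returns: 1.1084 × 1.1415 = 1.26523860.
Compound inflation: 1.0296 × 1.0500 = 1.08108000.
Deflate: 1.26523860 / 1.08108000 = 1.17034688.
Annualized real rate = 1.17034688^(1/2) − 1 = 8.1826% → 818 basis points.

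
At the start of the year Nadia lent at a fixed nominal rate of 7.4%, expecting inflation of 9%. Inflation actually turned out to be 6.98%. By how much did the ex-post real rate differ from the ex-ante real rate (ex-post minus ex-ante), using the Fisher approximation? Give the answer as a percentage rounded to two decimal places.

Ex-ante: 7.4% − 9% = -1.600%
Ex-post: 7.4% − 6.98% = 0.420%
Difference (ex-post − ex-ante) = 2.0200% → 2.02%.

2.02%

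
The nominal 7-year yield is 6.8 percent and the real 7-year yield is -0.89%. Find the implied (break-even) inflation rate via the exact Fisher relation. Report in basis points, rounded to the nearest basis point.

776 basis points

(1 + π) = (1 + i)/(1 + r) = 1.06800 / 0.99110 = 1.077591
Break-even inflation = 1.077591 − 1 → 776 basis points.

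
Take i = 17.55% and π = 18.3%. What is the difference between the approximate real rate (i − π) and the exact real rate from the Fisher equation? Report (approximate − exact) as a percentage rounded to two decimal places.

Approximate: r ≈ 17.550% − 18.300% = -0.7500%
Exact: (1 + 0.1755)/(1 + 0.1830) − 1 = -0.6340%
Error = -0.7500% − (-0.6340%) = -0.1160% → -0.12%.

-0.12%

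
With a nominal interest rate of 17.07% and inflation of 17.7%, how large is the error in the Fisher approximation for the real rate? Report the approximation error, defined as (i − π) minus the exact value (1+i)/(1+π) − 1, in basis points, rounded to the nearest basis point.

Approximate: r ≈ 17.070% − 17.700% = -0.6300%
Exact: (1 + 0.1707)/(1 + 0.1770) − 1 = -0.5353%
Error = -0.6300% − (-0.5353%) = -0.0947% → -9 basis points.

-9 basis points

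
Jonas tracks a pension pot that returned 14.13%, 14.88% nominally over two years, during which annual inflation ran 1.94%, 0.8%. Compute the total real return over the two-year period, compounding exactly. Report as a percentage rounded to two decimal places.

27.60%

Nominal growth factor = 1.1413 × 1.1488 = 1.311125
Price-level growth factor = 1.0194 × 1.0080 = 1.027555
Real growth factor = 1.311125 / 1.027555 = 1.275966
Total real return = 1.275966 − 1 → 27.60%.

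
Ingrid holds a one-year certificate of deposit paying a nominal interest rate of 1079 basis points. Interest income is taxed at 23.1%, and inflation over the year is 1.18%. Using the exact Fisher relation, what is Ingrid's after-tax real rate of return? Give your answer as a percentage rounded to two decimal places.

After-tax nominal return = 10.79% × (1 − 0.231) = 8.29751%.
1 + r = 1.0829751 / 1.01180 = 1.070345
After-tax real rate = 1.070345 − 1 → 7.03%.

7.03%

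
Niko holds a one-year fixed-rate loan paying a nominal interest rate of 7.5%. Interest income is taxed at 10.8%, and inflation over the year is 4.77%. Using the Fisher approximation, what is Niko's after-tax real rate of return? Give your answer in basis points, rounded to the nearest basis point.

After-tax nominal return = 7.5% × (1 − 0.108) = 6.6900%.
r ≈ 6.6900% − 4.77% → 192 basis points.

192 basis points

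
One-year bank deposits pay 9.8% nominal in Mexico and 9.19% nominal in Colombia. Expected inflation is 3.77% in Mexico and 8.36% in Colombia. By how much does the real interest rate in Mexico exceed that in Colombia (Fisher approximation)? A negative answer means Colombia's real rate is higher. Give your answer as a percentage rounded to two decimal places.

5.20%

Mexico: 9.8% − 3.77% = 6.030%
Colombia: 9.19% − 8.36% = 0.830%
Differential = 5.200% → 5.20%.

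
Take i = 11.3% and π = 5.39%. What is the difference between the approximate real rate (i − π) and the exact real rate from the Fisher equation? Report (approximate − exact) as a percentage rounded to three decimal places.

Approximate: r ≈ 11.300% − 5.390% = 5.9100%
Exact: (1 + 0.1130)/(1 + 0.0539) − 1 = 5.6077%
Error = 5.9100% − 5.6077% = 0.3023% → 0.302%.

0.302%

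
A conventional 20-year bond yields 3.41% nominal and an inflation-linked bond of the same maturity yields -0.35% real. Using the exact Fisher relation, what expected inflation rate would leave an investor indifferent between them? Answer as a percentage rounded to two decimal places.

3.77%

(1 + π) = (1 + i)/(1 + r) = 1.03410 / 0.99650 = 1.037732
Break-even inflation = 1.037732 − 1 → 3.77%.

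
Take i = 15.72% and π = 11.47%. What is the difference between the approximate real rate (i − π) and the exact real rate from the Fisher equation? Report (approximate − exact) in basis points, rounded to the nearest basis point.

Approximate: r ≈ 15.720% − 11.470% = 4.2500%
Exact: (1 + 0.1572)/(1 + 0.1147) − 1 = 3.8127%
Error = 4.2500% − 3.8127% = 0.4373% → 44 basis points.

44 basis points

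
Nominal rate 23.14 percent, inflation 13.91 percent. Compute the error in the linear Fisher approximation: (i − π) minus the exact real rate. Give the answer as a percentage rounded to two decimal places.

1.13%

Approximate: r ≈ 23.140% − 13.910% = 9.2300%
Exact: (1 + 0.2314)/(1 + 0.1391) − 1 = 8.1029%
Error = 9.2300% − 8.1029% = 1.1271% → 1.13%.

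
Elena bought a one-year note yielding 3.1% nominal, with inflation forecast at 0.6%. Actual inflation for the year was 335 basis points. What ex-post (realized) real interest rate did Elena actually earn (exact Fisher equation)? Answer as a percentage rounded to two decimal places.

-0.24%

Ex-post: (1 + 0.0310)/(1 + 0.0335) − 1 = -0.2419%
So the realized real rate is -0.24%.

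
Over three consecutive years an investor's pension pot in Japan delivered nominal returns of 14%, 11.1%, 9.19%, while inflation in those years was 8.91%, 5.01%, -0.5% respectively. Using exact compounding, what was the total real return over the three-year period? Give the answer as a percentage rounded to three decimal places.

Nominal growth factor = 1.1400 × 1.1110 × 1.0919 = 1.382935
Price-level growth factor = 1.0891 × 1.0501 × 0.9950 = 1.137946
Real growth factor = 1.382935 / 1.137946 = 1.215291
Total real return = 1.215291 − 1 → 21.529%.

21.529%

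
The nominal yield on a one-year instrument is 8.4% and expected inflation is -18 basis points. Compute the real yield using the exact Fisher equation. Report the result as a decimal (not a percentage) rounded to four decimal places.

By the Fisher relation, 1 + r = (1 + i)/(1 + π).
1 + r = 1.08400 / 0.99820 = 1.085955
r = 1.085955 − 1 = 8.5955%, i.e. 0.0860.

0.0860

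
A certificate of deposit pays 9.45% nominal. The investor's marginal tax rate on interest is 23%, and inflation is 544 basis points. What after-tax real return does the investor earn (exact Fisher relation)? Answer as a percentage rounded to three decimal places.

1.742%

After-tax nominal return = 9.45% × (1 − 0.23) = 7.2765%.
1 + r = 1.072765 / 1.05440 = 1.017417
After-tax real rate = 1.017417 − 1 → 1.742%.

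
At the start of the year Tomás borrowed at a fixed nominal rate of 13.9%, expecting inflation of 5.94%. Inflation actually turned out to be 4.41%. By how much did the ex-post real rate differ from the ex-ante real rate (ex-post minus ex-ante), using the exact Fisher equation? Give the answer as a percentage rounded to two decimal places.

1.58%

Ex-ante: (1 + 0.1390)/(1 + 0.0594) − 1 = 7.5137%
Ex-post: (1 + 0.1390)/(1 + 0.0441) − 1 = 9.0892%
Difference (ex-post − ex-ante) = 1.5755% → 1.58%.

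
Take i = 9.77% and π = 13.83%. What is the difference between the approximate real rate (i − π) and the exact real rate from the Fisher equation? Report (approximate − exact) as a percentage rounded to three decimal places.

-0.493%

Approximate: r ≈ 9.770% − 13.830% = -4.0600%
Exact: (1 + 0.0977)/(1 + 0.1383) − 1 = -3.5667%
Error = -4.0600% − (-3.5667%) = -0.4933% → -0.493%.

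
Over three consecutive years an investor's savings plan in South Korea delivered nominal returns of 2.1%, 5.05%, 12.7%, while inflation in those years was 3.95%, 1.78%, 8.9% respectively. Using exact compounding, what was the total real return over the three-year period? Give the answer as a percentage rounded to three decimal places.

Nominal growth factor = 1.0210 × 1.0505 × 1.1270 = 1.208776
Price-level growth factor = 1.0395 × 1.0178 × 1.0890 = 1.152165
Real growth factor = 1.208776 / 1.152165 = 1.049134
Total real return = 1.049134 − 1 → 4.913%.

4.913%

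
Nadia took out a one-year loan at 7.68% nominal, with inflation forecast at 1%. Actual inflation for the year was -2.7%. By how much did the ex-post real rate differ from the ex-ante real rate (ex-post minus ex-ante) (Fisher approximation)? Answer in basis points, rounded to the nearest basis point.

370 basis points

Ex-ante: 7.68% − 1% = 6.680%
Ex-post: 7.68% − (-2.7%) = 10.380%
Difference (ex-post − ex-ante) = 3.7000% → 370 basis points.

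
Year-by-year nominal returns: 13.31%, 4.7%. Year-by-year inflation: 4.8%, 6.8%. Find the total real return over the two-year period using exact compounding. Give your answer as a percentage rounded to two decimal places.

Compound the nominal returns: 1.1331 × 1.0470 = 1.186356.
Compound inflation: 1.0480 × 1.0680 = 1.119264.
Deflate: 1.186356 / 1.119264 = 1.059943.
Total real return = 1.059943 − 1 → 5.99%.

5.99%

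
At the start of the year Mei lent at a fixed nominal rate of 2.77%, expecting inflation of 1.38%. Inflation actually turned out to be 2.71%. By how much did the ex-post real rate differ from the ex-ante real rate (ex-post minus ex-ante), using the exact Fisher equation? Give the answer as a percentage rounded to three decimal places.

Ex-ante: (1 + 0.0277)/(1 + 0.0138) − 1 = 1.3711%
Ex-post: (1 + 0.0277)/(1 + 0.0271) − 1 = 0.0584%
Difference (ex-post − ex-ante) = -1.3127% → -1.313%.

-1.313%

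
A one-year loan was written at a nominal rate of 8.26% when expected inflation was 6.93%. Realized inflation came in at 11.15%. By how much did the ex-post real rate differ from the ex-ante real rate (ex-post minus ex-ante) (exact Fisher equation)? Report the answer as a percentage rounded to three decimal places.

Ex-ante: (1 + 0.0826)/(1 + 0.0693) − 1 = 1.2438%
Ex-post: (1 + 0.0826)/(1 + 0.1115) − 1 = -2.6001%
Difference (ex-post − ex-ante) = -3.8439% → -3.844%.

-3.844%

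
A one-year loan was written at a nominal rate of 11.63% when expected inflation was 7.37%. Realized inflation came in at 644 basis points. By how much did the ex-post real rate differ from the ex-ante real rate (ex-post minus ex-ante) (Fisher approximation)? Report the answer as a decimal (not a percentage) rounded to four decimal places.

Ex-ante: 11.63% − 7.37% = 4.260%
Ex-post: 11.63% − 6.44% = 5.190%
Difference (ex-post − ex-ante) = 0.9300% → 0.0093.

0.0093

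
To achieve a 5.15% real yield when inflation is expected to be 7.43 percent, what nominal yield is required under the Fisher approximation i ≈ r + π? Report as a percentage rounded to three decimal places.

12.580%

i ≈ r + π = 5.15% + 7.43% = 12.580%.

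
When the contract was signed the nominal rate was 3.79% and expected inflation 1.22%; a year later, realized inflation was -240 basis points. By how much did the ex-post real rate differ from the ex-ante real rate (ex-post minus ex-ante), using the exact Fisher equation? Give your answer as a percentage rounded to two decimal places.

3.80%

Ex-ante: (1 + 0.0379)/(1 + 0.0122) − 1 = 2.5390%
Ex-post: (1 + 0.0379)/(1 − 0.0240) − 1 = 6.3422%
Difference (ex-post − ex-ante) = 3.8032% → 3.80%.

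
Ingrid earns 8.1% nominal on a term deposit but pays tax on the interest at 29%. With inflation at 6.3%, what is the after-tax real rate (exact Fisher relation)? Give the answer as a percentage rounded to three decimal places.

-0.516%

After-tax nominal return = 8.1% × (1 − 0.29) = 5.7510%.
1 + r = 1.05751 / 1.06300 = 0.9948354
After-tax real rate = 0.9948354 − 1 → -0.516%.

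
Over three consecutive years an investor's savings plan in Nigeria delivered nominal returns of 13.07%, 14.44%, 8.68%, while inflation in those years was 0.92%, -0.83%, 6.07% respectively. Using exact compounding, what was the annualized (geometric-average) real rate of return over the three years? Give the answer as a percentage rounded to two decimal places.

Nominal growth factor = 1.1307 × 1.1444 × 1.0868 = 1.40628994
Price-level growth factor = 1.0092 × 0.9917 × 1.0607 = 1.06157363
Real growth factor = 1.40628994 / 1.06157363 = 1.32472199
Annualized real rate = 1.32472199^(1/3) − 1 = 9.8268% → 9.83%.

9.83%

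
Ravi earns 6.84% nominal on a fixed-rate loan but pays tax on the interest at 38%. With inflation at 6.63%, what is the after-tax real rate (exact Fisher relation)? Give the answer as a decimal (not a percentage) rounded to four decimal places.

-0.0224

After-tax nominal return = 6.84% × (1 − 0.38) = 4.2408%.
1 + r = 1.042408 / 1.06630 = 0.977594
After-tax real rate = 0.977594 − 1 → -0.0224.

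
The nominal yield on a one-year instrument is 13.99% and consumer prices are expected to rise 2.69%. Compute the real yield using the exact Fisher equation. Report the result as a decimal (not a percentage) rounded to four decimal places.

0.1100

1 + r = 1.13990 / 1.02690 = 1.110040
r = 1.110040 − 1 = 11.0040%, i.e. 0.1100.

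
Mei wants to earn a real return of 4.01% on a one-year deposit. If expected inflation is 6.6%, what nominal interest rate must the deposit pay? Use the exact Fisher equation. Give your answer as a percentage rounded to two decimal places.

(1 + i) = (1 + r)(1 + π) = 1.04010 × 1.06600 = 1.1087466
i = 1.1087466 − 1, so the required nominal rate is 10.87%.

10.87%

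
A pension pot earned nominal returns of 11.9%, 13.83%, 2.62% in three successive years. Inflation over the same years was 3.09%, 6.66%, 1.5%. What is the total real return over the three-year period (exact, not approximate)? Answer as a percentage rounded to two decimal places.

Compound the nominal returns: 1.1190 × 1.1383 × 1.0262 = 1.307130.
Compound inflation: 1.0309 × 1.0666 × 1.0150 = 1.116051.
Deflate: 1.307130 / 1.116051 = 1.171210.
Total real return = 1.171210 − 1 → 17.12%.

17.12%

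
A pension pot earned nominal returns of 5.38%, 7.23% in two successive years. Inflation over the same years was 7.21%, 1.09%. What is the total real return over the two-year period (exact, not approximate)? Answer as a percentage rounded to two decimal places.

4.26%

Nominal growth factor = 1.0538 × 1.0723 = 1.129990
Price-level growth factor = 1.0721 × 1.0109 = 1.083786
Real growth factor = 1.129990 / 1.083786 = 1.042632
Total real return = 1.042632 − 1 → 4.26%.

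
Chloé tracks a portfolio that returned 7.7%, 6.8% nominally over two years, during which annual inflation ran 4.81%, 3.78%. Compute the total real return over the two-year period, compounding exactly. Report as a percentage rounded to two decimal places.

Nominal growth factor = 1.0770 × 1.0680 = 1.150236
Price-level growth factor = 1.0481 × 1.0378 = 1.087718
Real growth factor = 1.150236 / 1.087718 = 1.057476
Total real return = 1.057476 − 1 → 5.75%.

5.75%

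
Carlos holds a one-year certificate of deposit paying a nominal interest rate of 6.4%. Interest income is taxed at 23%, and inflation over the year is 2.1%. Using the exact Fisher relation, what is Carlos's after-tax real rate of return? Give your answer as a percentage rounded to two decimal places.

After-tax nominal return = 6.4% × (1 − 0.23) = 4.9280%.
1 + r = 1.04928 / 1.02100 = 1.027698
After-tax real rate = 1.027698 − 1 → 2.77%.

2.77%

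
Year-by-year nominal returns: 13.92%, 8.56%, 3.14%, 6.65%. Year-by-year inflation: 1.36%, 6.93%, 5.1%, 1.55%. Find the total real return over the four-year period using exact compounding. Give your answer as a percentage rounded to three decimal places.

Nominal growth factor = 1.1392 × 1.0856 × 1.0314 × 1.0665 = 1.3603724
Price-level growth factor = 1.0136 × 1.0693 × 1.0510 × 1.0155 = 1.1567748
Real growth factor = 1.3603724 / 1.1567748 = 1.1760045
Total real return = 1.1760045 − 1 → 17.600%.

17.600%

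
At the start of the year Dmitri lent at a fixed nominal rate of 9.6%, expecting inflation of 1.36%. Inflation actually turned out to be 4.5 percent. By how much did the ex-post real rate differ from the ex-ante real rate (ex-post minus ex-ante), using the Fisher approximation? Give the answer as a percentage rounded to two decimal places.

Ex-ante: 9.6% − 1.36% = 8.240%
Ex-post: 9.6% − 4.5% = 5.100%
Difference (ex-post − ex-ante) = -3.1400% → -3.14%.

-3.14%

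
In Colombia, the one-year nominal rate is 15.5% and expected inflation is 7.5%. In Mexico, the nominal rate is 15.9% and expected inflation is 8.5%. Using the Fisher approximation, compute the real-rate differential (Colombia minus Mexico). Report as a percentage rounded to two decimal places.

Colombia: 15.5% − 7.5% = 8.000%
Mexico: 15.9% − 8.5% = 7.400%
Differential = 0.600% → 0.60%.

0.60%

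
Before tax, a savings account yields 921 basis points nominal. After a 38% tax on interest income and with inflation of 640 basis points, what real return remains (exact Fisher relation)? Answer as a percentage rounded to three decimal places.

-0.648%

After-tax nominal return = 9.21% × (1 − 0.38) = 5.7102%.
1 + r = 1.057102 / 1.06400 = 0.993517
After-tax real rate = 0.993517 − 1 → -0.648%.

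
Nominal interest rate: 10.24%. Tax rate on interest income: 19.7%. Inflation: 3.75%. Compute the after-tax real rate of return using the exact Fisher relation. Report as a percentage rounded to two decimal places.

After-tax nominal return = 10.24% × (1 − 0.197) = 8.22272%.
1 + r = 1.0822272 / 1.03750 = 1.043111
After-tax real rate = 1.043111 − 1 → 4.31%.

4.31%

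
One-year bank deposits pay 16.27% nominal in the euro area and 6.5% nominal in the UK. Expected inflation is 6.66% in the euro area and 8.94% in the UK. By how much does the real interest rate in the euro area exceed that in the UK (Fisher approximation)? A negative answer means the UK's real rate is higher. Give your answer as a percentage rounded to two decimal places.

The euro area: 16.27% − 6.66% = 9.610%
The UK: 6.5% − 8.94% = -2.440%
Differential = 12.050% → 12.05%.

12.05%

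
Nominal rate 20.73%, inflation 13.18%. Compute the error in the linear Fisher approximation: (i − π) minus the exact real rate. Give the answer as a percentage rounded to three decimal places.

Approximate: r ≈ 20.730% − 13.180% = 7.5500%
Exact: (1 + 0.2073)/(1 + 0.1318) − 1 = 6.6708%
Error = 7.5500% − 6.6708% = 0.8792% → 0.879%.

0.879%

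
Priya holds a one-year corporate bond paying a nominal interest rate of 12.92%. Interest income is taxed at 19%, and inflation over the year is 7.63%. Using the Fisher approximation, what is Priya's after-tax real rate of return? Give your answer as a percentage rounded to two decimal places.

After-tax nominal return = 12.92% × (1 − 0.19) = 10.4652%.
r ≈ 10.4652% − 7.63% → 2.84%.

2.84%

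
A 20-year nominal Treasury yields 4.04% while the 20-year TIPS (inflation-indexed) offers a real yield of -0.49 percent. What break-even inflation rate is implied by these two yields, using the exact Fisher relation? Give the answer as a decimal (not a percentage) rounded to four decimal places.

0.0455

(1 + π) = (1 + i)/(1 + r) = 1.04040 / 0.99510 = 1.045523
Break-even inflation = 1.045523 − 1 → 0.0455.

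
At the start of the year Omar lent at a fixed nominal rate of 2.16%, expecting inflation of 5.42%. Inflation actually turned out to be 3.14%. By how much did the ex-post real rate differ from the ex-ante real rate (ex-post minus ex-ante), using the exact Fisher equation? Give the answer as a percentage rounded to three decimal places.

2.142%

Ex-ante: (1 + 0.0216)/(1 + 0.0542) − 1 = -3.0924%
Ex-post: (1 + 0.0216)/(1 + 0.0314) − 1 = -0.9502%
Difference (ex-post − ex-ante) = 2.1422% → 2.142%.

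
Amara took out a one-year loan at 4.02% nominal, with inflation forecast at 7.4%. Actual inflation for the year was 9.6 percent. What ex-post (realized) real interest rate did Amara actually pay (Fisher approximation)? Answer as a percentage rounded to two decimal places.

Ex-post: 4.02% − 9.6% = -5.580%
So the realized real rate is -5.58%.

-5.58%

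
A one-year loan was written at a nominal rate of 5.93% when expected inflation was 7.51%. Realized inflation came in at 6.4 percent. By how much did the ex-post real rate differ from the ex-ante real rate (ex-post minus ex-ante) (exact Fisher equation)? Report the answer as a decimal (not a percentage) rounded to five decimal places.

0.01028

Ex-ante: (1 + 0.0593)/(1 + 0.0751) − 1 = -1.4696%
Ex-post: (1 + 0.0593)/(1 + 0.0640) − 1 = -0.4417%
Difference (ex-post − ex-ante) = 1.0279% → 0.01028.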